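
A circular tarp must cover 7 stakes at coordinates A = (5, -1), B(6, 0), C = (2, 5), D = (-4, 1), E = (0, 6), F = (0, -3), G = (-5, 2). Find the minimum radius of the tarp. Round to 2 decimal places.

5.59

By Welzl's lemma the MEC is supported by two points (diametrically opposite) or three points (on a circumcircle).
The farthest pair is B–G with squared distance 125. The circle on this segment as diameter has centre (0.5, 1) and r² = 125/4 = 31.25.
Check A: distance² to centre = 24.25 ≤ 31.25, so it lies inside.
All remaining points lie in this disk, and no smaller disk contains both endpoints, so this is the minimum enclosing circle.
r = √(31.25) ≈ 5.59.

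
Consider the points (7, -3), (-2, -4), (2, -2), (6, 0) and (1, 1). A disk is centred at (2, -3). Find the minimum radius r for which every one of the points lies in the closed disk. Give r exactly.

5

The required radius is the distance from (2, -3) to the farthest point.
Squared distances: 25, 17, 1, 25, 17.
Maximum is 25, attained at (7, -3).
r = √25 = 5.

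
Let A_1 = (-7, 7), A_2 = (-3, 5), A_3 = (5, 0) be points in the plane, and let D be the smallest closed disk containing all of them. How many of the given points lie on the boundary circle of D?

Side lengths²: A_1A_2² = 20, A_1A_3² = 193, A_2A_3² = 89.
Since A_1A_3² = 193 ≥ 89 + 20 = 109, the angle opposite A_1A_3 is not acute, so the smallest enclosing circle has A_1A_3 as diameter.
Centre = midpoint of A_1A_3 = (-1, 3.5), r² = 193/4 = 48.25.
The points at distance exactly r from the centre are A_1, A_3 — 2 points.

2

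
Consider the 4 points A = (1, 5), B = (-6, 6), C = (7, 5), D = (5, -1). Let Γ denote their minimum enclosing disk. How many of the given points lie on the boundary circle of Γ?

A smallest enclosing disk is always determined by at most three of the input points on its boundary.
The minimum enclosing circle is determined by three boundary points: B, C, D.
Their circumcentre is (0.375, 3.875) with r² = 45.15625.
The farthest remaining point A is at distance² 1.65625 ≤ 45.15625.
The points at distance exactly r from the centre are B, C, D — 3 points.

3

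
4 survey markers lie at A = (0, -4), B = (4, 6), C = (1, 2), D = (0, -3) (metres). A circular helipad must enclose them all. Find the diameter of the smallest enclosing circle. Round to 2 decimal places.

10.77

The farthest pair is A–B with squared distance 116. The circle on this segment as diameter has centre (2, 1) and r² = 116/4 = 29.
Check C: distance² to centre = 2 ≤ 29, so it lies inside.
All remaining points lie in this disk, and no smaller disk contains both endpoints, so this is the minimum enclosing circle.
Diameter = 2r = 2√29 ≈ 10.77.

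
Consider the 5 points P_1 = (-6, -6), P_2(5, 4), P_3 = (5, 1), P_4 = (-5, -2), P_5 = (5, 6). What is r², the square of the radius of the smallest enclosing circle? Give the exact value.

66.25

A smallest enclosing disk is always determined by at most three of the input points on its boundary.
The farthest pair is P_1–P_5 with squared distance 265. The circle on this segment as diameter has centre (-0.5, 0) and r² = 265/4 = 66.25.
Check P_2: distance² to centre = 46.25 ≤ 66.25, so it lies inside.
All remaining points lie in this disk, and no smaller disk contains both endpoints, so this is the minimum enclosing circle.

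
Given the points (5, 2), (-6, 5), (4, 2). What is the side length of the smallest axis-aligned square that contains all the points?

The bounding box has width 11 and height 3.
An axis-aligned square enclosing the set must have side ≥ max(width, height).
So the minimum side is max(11, 3) = 11.

11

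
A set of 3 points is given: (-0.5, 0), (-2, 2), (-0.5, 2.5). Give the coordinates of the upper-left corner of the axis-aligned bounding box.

(-2, 2.5)

x-range [-2, -0.5], y-range [0, 2.5].
The upper-left corner is (-2, 2.5).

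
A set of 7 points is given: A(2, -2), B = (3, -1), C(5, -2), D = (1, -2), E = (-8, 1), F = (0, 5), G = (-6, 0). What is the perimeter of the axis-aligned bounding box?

Width = max x − min x = 5 − (-8) = 13.
Height = max y − min y = 5 − (-2) = 7.
Perimeter = 2(13 + 7) = 40.

40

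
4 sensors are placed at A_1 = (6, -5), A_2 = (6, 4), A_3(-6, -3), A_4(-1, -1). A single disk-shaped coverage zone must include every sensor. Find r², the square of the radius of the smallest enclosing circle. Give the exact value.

A smallest enclosing disk is always determined by at most three of the input points on its boundary.
The minimum enclosing circle is determined by three boundary points: A_1, A_2, A_3.
Their circumcentre is (7/12, -0.5) with r² = 7141/144.
The farthest remaining point A_4 is at distance² 397/144 ≤ 7141/144.

7141/144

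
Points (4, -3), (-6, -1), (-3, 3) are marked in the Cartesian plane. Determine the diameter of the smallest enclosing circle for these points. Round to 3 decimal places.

Call the three points A, B, C in the order given.
Side lengths²: AB² = 104, AC² = 85, BC² = 25.
Since AB² = 104 < 85 + 25 = 110, the triangle is acute, so the smallest enclosing circle is the circumcircle.
Circumcentre = (-43/46, -77/46), r² = 27625/1058.
Diameter = 2r = 2√(27625/1058) ≈ 10.220.

10.220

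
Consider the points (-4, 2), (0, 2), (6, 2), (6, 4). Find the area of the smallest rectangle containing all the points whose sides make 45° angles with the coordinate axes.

60

In coordinates u = x + y, v = x − y the rectangle is axis-aligned; the map (x,y)→(u,v) scales areas by 2.
u-values: -2, 2, 8, 10; range = 10 − (-2) = 12.
v-values: -6, -2, 4, 2; range = 4 − (-6) = 10.
Area = (12 × 10) / 2 = 60.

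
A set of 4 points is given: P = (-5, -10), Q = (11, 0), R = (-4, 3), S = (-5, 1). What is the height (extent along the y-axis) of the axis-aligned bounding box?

13

max y = 3, min y = -10, so height = 13.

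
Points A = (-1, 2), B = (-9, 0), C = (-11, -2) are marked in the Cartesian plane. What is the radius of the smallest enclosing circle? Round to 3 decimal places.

Side lengths²: AB² = 68, AC² = 116, BC² = 8.
Since AC² = 116 ≥ 68 + 8 = 76, the angle opposite AC is not acute, so the smallest enclosing circle has AC as diameter.
Centre = midpoint of AC = (-6, 0), r² = 116/4 = 29.
r = √29 ≈ 5.385.

5.385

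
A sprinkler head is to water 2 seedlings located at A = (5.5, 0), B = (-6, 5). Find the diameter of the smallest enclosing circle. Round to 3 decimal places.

The smallest circle enclosing two points has them as diameter endpoints.
Centre = midpoint = (-0.25, 2.5); r² = |AB|²/4 = 157.25/4 = 39.3125.
Diameter = 2r = 2√(39.3125) ≈ 12.540.

12.540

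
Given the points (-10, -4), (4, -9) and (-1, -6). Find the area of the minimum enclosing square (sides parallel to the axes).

196

The bounding box has width 14 and height 5.
An axis-aligned square enclosing the set must have side ≥ max(width, height).
So the minimum side is max(14, 5) = 14.
Area = 14² = 196.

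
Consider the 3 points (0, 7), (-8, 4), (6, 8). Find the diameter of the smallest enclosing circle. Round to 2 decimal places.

14.56

Call the three points A, B, C in the order given.
Side lengths²: AB² = 73, AC² = 37, BC² = 212.
Since BC² = 212 ≥ 73 + 37 = 110, the angle opposite BC is not acute, so the smallest enclosing circle has BC as diameter.
Centre = midpoint of BC = (-1, 6), r² = 212/4 = 53.
Diameter = 2r = 2√53 ≈ 14.56.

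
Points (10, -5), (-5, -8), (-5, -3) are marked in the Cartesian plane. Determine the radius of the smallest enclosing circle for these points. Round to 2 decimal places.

7.72

Call the three points A, B, C in the order given.
Side lengths²: AB² = 234, AC² = 229, BC² = 25.
Since AB² = 234 < 229 + 25 = 254, the triangle is acute, so the smallest enclosing circle is the circumcircle.
Circumcentre = (2.3, -5.5), r² = 59.54.
r = √(59.54) ≈ 7.72.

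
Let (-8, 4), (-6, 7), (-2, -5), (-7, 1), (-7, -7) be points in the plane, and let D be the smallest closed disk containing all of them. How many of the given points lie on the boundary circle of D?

2

The farthest pair is (-6, 7)–(-7, -7) with squared distance 197. The circle on this segment as diameter has centre (-6.5, 0) and r² = 197/4 = 49.25.
Check (-8, 4): distance² to centre = 18.25 ≤ 49.25, so it lies inside.
All remaining points lie in this disk, and no smaller disk contains both endpoints, so this is the minimum enclosing circle.
The points at distance exactly r from the centre are (-6, 7), (-7, -7) — 2 points.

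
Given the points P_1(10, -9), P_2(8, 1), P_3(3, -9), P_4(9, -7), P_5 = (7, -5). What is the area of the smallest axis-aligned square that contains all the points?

100

The bounding box has width 7 and height 10.
An axis-aligned square enclosing the set must have side ≥ max(width, height).
So the minimum side is max(7, 10) = 10.
Area = 10² = 100.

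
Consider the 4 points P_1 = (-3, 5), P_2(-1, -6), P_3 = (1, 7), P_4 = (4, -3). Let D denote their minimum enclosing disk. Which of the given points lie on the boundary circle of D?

P_2, P_3

The minimum enclosing circle of a finite set is fixed by two of the points (as a diameter) or three (as a circumcircle).
The farthest pair is P_2–P_3 with squared distance 173. The circle on this segment as diameter has centre (0, 0.5) and r² = 173/4 = 43.25.
Check P_1: distance² to centre = 29.25 ≤ 43.25, so it lies inside.
All remaining points lie in this disk, and no smaller disk contains both endpoints, so this is the minimum enclosing circle.
The points at distance exactly r from the centre are P_2, P_3 — 2 points.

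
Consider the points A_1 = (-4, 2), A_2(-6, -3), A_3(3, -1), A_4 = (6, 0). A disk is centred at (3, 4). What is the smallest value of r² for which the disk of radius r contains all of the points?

The required radius is the distance from (3, 4) to the farthest point.
Squared distances: 53, 130, 25, 25.
Maximum is 130, attained at A_2.

130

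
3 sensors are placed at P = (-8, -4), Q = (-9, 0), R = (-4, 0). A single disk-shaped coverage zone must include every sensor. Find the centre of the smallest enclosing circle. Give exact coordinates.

Side lengths²: PQ² = 17, PR² = 32, QR² = 25.
Since PR² = 32 < 25 + 17 = 42, the triangle is acute, so the smallest enclosing circle is the circumcircle.
Circumcentre = (-6.5, -1.5), r² = 8.5.
Centre = (-6.5, -1.5).

(-6.5, -1.5)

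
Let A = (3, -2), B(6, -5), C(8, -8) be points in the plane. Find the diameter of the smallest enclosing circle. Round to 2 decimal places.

7.81

Side lengths²: AB² = 18, AC² = 61, BC² = 13.
Since AC² = 61 ≥ 18 + 13 = 31, the angle opposite AC is not acute, so the smallest enclosing circle has AC as diameter.
Centre = midpoint of AC = (5.5, -5), r² = 61/4 = 15.25.
Diameter = 2r = 2√(15.25) ≈ 7.81.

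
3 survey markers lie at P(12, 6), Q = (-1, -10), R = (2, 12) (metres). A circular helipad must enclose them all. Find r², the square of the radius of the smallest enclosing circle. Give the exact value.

Side lengths²: PQ² = 425, PR² = 136, QR² = 493.
Since QR² = 493 < 425 + 136 = 561, the triangle is acute, so the smallest enclosing circle is the circumcircle.
Circumcentre = (29/14, 11/14), r² = 12325/98.

12325/98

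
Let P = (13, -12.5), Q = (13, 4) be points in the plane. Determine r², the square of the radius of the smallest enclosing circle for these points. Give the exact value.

68.0625

The smallest circle enclosing two points has them as diameter endpoints.
Centre = midpoint = (13, -4.25); r² = |PQ|²/4 = 272.25/4 = 68.0625.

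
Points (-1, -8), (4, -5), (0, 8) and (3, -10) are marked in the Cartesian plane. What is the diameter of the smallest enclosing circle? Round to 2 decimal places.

18.25

The farthest pair is (0, 8)–(3, -10) with squared distance 333. The circle on this segment as diameter has centre (1.5, -1) and r² = 333/4 = 83.25.
Check (-1, -8): distance² to centre = 55.25 ≤ 83.25, so it lies inside.
All remaining points lie in this disk, and no smaller disk contains both endpoints, so this is the minimum enclosing circle.
Diameter = 2r = 2√(83.25) ≈ 18.25.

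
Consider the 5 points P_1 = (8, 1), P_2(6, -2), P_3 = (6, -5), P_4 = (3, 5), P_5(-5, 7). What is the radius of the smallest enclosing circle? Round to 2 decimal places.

8.14

The minimum enclosing circle of a finite set is fixed by two of the points (as a diameter) or three (as a circumcircle).
The farthest pair is P_3–P_5 with squared distance 265. The circle on this segment as diameter has centre (0.5, 1) and r² = 265/4 = 66.25.
Check P_1: distance² to centre = 56.25 ≤ 66.25, so it lies inside.
All remaining points lie in this disk, and no smaller disk contains both endpoints, so this is the minimum enclosing circle.
r = √(66.25) ≈ 8.14.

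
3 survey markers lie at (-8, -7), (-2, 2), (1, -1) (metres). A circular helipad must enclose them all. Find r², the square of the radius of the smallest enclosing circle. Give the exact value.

30.42

Call the three points A, B, C in the order given.
Side lengths²: AB² = 117, AC² = 117, BC² = 18.
Since AC² = 117 < 117 + 18 = 135, the triangle is acute, so the smallest enclosing circle is the circumcircle.
Circumcentre = (-4.1, -3.1), r² = 30.42.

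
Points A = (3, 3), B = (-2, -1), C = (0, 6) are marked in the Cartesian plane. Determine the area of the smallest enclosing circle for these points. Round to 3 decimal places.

42.140

Side lengths²: AB² = 41, AC² = 18, BC² = 53.
Since BC² = 53 < 41 + 18 = 59, the triangle is acute, so the smallest enclosing circle is the circumcircle.
Circumcentre = (-11/18, 43/18), r² = 2173/162.
Area = π·r² = π·2173/162 ≈ 42.140.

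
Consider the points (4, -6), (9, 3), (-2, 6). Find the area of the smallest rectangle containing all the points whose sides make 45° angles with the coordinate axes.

In coordinates u = x + y, v = x − y the rectangle is axis-aligned; the map (x,y)→(u,v) scales areas by 2.
u-values: -2, 12, 4; range = 12 − (-2) = 14.
v-values: 10, 6, -8; range = 10 − (-8) = 18.
Area = (14 × 18) / 2 = 126.

126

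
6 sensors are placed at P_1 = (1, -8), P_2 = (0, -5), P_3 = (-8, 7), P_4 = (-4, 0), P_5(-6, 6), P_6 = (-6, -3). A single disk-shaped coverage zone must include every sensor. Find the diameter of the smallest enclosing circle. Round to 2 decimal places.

17.49

By Welzl's lemma the MEC is supported by two points (diametrically opposite) or three points (on a circumcircle).
The farthest pair is P_1–P_3 with squared distance 306. The circle on this segment as diameter has centre (-3.5, -0.5) and r² = 306/4 = 76.5.
Check P_2: distance² to centre = 32.5 ≤ 76.5, so it lies inside.
All remaining points lie in this disk, and no smaller disk contains both endpoints, so this is the minimum enclosing circle.
Diameter = 2r = 2√(76.5) ≈ 17.49.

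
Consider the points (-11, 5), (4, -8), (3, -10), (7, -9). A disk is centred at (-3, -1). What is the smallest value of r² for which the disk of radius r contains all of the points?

The required radius is the distance from (-3, -1) to the farthest point.
Squared distances: 100, 98, 117, 164.
Maximum is 164, attained at (7, -9).

164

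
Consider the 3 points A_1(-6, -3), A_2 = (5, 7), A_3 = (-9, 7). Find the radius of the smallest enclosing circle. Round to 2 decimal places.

7.76

Side lengths²: A_1A_2² = 221, A_1A_3² = 109, A_2A_3² = 196.
Since A_1A_2² = 221 < 196 + 109 = 305, the triangle is acute, so the smallest enclosing circle is the circumcircle.
Circumcentre = (-2, 3.65), r² = 60.2225.
r = √(60.2225) ≈ 7.76.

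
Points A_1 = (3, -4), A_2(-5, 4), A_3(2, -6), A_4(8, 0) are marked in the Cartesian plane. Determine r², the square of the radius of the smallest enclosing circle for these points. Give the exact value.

By Welzl's lemma the MEC is supported by two points (diametrically opposite) or three points (on a circumcircle).
The minimum enclosing circle is determined by three boundary points: A_2, A_3, A_4.
Their circumcentre is (39/34, 29/34) with r² = 27565/578.
The farthest remaining point A_1 is at distance² 15597/578 ≤ 27565/578.

27565/578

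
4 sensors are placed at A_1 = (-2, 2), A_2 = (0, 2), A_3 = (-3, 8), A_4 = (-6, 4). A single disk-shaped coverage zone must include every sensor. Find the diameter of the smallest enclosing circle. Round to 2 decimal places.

7.07

The minimum enclosing circle of a finite set is fixed by two of the points (as a diameter) or three (as a circumcircle).
The minimum enclosing circle is determined by three boundary points: A_2, A_3, A_4.
Their circumcentre is (-2.5, 4.5) with r² = 12.5.
The farthest remaining point A_1 is at distance² 6.5 ≤ 12.5.
Diameter = 2r = 2√(12.5) ≈ 7.07.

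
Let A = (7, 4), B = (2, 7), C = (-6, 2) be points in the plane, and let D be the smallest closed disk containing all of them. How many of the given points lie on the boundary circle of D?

2

Side lengths²: AB² = 34, AC² = 173, BC² = 89.
Since AC² = 173 ≥ 89 + 34 = 123, the angle opposite AC is not acute, so the smallest enclosing circle has AC as diameter.
Centre = midpoint of AC = (0.5, 3), r² = 173/4 = 43.25.
The points at distance exactly r from the centre are A, C — 2 points.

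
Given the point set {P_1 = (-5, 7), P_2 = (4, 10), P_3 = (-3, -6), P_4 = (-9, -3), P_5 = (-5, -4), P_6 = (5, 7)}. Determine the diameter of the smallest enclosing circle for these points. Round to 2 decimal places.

18.41

By Welzl's lemma the MEC is supported by two points (diametrically opposite) or three points (on a circumcircle).
The minimum enclosing circle is determined by three boundary points: P_2, P_3, P_4.
Their circumcentre is (-13/6, 19/6) with r² = 1525/18.
The farthest remaining point P_6 is at distance² 1189/18 ≤ 1525/18.
Diameter = 2r = 2√(1525/18) ≈ 18.41.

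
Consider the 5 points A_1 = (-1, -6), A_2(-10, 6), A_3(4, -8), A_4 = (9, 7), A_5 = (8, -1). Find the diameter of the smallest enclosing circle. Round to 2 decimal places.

21.27

The minimum enclosing circle of a finite set is fixed by two of the points (as a diameter) or three (as a circumcircle).
The minimum enclosing circle is determined by three boundary points: A_2, A_3, A_4.
Their circumcentre is (-0.25, 1.75) with r² = 113.125.
The farthest remaining point A_5 is at distance² 75.625 ≤ 113.125.
Diameter = 2r = 2√(113.125) ≈ 21.27.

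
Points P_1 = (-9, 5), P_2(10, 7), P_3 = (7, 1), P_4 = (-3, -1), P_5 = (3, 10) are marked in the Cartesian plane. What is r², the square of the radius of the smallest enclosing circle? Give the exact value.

A smallest enclosing disk is always determined by at most three of the input points on its boundary.
The farthest pair is P_1–P_2 with squared distance 365. The circle on this segment as diameter has centre (0.5, 6) and r² = 365/4 = 91.25.
Check P_3: distance² to centre = 67.25 ≤ 91.25, so it lies inside.
All remaining points lie in this disk, and no smaller disk contains both endpoints, so this is the minimum enclosing circle.

91.25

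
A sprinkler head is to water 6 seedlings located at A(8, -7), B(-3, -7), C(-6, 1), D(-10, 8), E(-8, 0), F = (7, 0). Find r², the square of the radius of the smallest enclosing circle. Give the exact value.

The minimum enclosing circle of a finite set is fixed by two of the points (as a diameter) or three (as a circumcircle).
The farthest pair is A–D with squared distance 549. The circle on this segment as diameter has centre (-1, 0.5) and r² = 549/4 = 137.25.
Check B: distance² to centre = 60.25 ≤ 137.25, so it lies inside.
All remaining points lie in this disk, and no smaller disk contains both endpoints, so this is the minimum enclosing circle.

137.25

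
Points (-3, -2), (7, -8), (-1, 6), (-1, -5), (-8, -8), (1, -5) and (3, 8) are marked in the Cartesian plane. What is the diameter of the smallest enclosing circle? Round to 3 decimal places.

A smallest enclosing disk is always determined by at most three of the input points on its boundary.
The minimum enclosing circle is determined by three boundary points: (7, -8), (-8, -8), (3, 8).
Their circumcentre is (-0.5, -1.375) with r² = 100.140625.
The farthest remaining point (-1, 6) is at distance² 54.640625 ≤ 100.140625.
Diameter = 2r = 2√(100.140625) ≈ 20.014.

20.014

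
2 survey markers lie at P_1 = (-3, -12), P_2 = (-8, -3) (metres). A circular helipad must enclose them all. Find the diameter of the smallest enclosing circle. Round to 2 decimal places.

The smallest circle enclosing two points has them as diameter endpoints.
Centre = midpoint = (-5.5, -7.5); r² = |P_1P_2|²/4 = 106/4 = 26.5.
Diameter = 2r = 2√(26.5) ≈ 10.30.

10.30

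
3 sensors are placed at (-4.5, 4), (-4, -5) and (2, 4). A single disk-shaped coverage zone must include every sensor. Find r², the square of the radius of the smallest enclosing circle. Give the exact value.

4225/144

Call the three points A, B, C in the order given.
Side lengths²: AB² = 81.25, AC² = 42.25, BC² = 117.
Since BC² = 117 < 81.25 + 42.25 = 123.5, the triangle is acute, so the smallest enclosing circle is the circumcircle.
Circumcentre = (-1.25, -1/3), r² = 4225/144.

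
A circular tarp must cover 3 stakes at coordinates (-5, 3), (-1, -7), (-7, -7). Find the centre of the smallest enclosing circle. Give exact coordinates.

Call the three points A, B, C in the order given.
Side lengths²: AB² = 116, AC² = 104, BC² = 36.
Since AB² = 116 < 104 + 36 = 140, the triangle is acute, so the smallest enclosing circle is the circumcircle.
Circumcentre = (-4, -2.4), r² = 30.16.
Centre = (-4, -2.4).

(-4, -2.4)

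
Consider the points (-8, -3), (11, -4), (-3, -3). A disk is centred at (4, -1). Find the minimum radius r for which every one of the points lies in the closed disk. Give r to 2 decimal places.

The required radius is the distance from (4, -1) to the farthest point.
Squared distances: 148, 58, 53.
Maximum is 148, attained at (-8, -3).
r = √148 ≈ 12.17.

12.17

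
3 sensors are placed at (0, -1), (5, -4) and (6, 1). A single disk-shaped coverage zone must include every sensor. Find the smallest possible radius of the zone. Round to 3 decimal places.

3.358

Call the three points A, B, C in the order given.
Side lengths²: AB² = 34, AC² = 40, BC² = 26.
Since AC² = 40 < 34 + 26 = 60, the triangle is acute, so the smallest enclosing circle is the circumcircle.
Circumcentre = (47/14, -15/14), r² = 1105/98.
r = √(1105/98) ≈ 3.358.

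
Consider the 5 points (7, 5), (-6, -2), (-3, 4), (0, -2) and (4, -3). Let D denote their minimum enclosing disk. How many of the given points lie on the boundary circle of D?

2

The minimum enclosing circle of a finite set is fixed by two of the points (as a diameter) or three (as a circumcircle).
The farthest pair is (7, 5)–(-6, -2) with squared distance 218. The circle on this segment as diameter has centre (0.5, 1.5) and r² = 218/4 = 54.5.
Check (-3, 4): distance² to centre = 18.5 ≤ 54.5, so it lies inside.
All remaining points lie in this disk, and no smaller disk contains both endpoints, so this is the minimum enclosing circle.
The points at distance exactly r from the centre are (7, 5), (-6, -2) — 2 points.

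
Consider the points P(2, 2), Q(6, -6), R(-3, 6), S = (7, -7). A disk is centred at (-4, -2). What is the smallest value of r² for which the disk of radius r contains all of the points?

146

The required radius is the distance from (-4, -2) to the farthest point.
Squared distances: 52, 116, 65, 146.
Maximum is 146, attained at S.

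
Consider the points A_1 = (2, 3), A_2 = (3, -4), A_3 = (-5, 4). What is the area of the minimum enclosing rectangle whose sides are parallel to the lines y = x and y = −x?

In coordinates u = x + y, v = x − y the rectangle is axis-aligned; the map (x,y)→(u,v) scales areas by 2.
u-values: 5, -1, -1; range = 5 − (-1) = 6.
v-values: -1, 7, -9; range = 7 − (-9) = 16.
Area = (6 × 16) / 2 = 48.

48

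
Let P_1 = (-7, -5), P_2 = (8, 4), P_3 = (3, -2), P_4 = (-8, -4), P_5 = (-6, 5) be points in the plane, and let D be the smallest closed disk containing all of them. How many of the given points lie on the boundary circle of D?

A smallest enclosing disk is always determined by at most three of the input points on its boundary.
The farthest pair is P_2–P_4 with squared distance 320. The circle on this segment as diameter has centre (0, 0) and r² = 320/4 = 80.
Check P_1: distance² to centre = 74 ≤ 80, so it lies inside.
All remaining points lie in this disk, and no smaller disk contains both endpoints, so this is the minimum enclosing circle.
The points at distance exactly r from the centre are P_2, P_4 — 2 points.

2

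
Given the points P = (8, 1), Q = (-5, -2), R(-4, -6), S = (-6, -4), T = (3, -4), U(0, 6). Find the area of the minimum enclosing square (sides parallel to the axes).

196

The bounding box has width 14 and height 12.
An axis-aligned square enclosing the set must have side ≥ max(width, height).
So the minimum side is max(14, 12) = 14.
Area = 14² = 196.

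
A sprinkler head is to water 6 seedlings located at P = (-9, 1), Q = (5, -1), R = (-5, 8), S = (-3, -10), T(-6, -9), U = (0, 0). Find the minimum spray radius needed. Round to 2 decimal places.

9.06

By Welzl's lemma the MEC is supported by two points (diametrically opposite) or three points (on a circumcircle).
The farthest pair is R–S with squared distance 328. The circle on this segment as diameter has centre (-4, -1) and r² = 328/4 = 82.
Check P: distance² to centre = 29 ≤ 82, so it lies inside.
All remaining points lie in this disk, and no smaller disk contains both endpoints, so this is the minimum enclosing circle.
r = √82 ≈ 9.06.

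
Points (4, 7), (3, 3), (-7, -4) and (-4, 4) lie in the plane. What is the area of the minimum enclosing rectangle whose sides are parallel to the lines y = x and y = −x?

88

In coordinates u = x + y, v = x − y the rectangle is axis-aligned; the map (x,y)→(u,v) scales areas by 2.
u-values: 11, 6, -11, 0; range = 11 − (-11) = 22.
v-values: -3, 0, -3, -8; range = 0 − (-8) = 8.
Area = (22 × 8) / 2 = 88.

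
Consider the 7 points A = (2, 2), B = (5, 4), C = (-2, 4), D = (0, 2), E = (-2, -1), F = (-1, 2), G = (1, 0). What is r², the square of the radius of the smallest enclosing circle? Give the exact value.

18.5

The minimum enclosing circle of a finite set is fixed by two of the points (as a diameter) or three (as a circumcircle).
The farthest pair is B–E with squared distance 74. The circle on this segment as diameter has centre (1.5, 1.5) and r² = 74/4 = 18.5.
Check A: distance² to centre = 0.5 ≤ 18.5, so it lies inside.
All remaining points lie in this disk, and no smaller disk contains both endpoints, so this is the minimum enclosing circle.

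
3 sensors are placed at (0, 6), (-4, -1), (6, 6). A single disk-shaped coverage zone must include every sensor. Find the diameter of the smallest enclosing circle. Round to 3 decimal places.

Call the three points A, B, C in the order given.
Side lengths²: AB² = 65, AC² = 36, BC² = 149.
Since BC² = 149 ≥ 65 + 36 = 101, the angle opposite BC is not acute, so the smallest enclosing circle has BC as diameter.
Centre = midpoint of BC = (1, 2.5), r² = 149/4 = 37.25.
Diameter = 2r = 2√(37.25) ≈ 12.207.

12.207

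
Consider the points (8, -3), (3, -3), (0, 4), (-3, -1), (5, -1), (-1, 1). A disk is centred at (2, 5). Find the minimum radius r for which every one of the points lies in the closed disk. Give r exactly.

The required radius is the distance from (2, 5) to the farthest point.
Squared distances: 100, 65, 5, 61, 45, 25.
Maximum is 100, attained at (8, -3).
r = √100 = 10.

10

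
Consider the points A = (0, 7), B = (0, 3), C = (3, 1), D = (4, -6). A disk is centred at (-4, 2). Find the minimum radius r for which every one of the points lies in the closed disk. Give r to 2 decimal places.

11.31

The required radius is the distance from (-4, 2) to the farthest point.
Squared distances: 41, 17, 50, 128.
Maximum is 128, attained at D.
r = √128 ≈ 11.31.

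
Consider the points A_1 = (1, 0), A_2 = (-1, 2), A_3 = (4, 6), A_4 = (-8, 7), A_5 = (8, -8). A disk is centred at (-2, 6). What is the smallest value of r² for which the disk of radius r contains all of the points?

296

The required radius is the distance from (-2, 6) to the farthest point.
Squared distances: 45, 17, 36, 37, 296.
Maximum is 296, attained at A_5.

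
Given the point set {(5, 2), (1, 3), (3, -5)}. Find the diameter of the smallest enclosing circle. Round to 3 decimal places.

Call the three points A, B, C in the order given.
Side lengths²: AB² = 17, AC² = 53, BC² = 68.
Since BC² = 68 < 53 + 17 = 70, the triangle is acute, so the smallest enclosing circle is the circumcircle.
Circumcentre = (32/15, -29/30), r² = 15317/900.
Diameter = 2r = 2√(15317/900) ≈ 8.251.

8.251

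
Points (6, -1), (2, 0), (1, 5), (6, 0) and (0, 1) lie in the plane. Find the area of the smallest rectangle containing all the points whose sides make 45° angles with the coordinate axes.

27.5

In coordinates u = x + y, v = x − y the rectangle is axis-aligned; the map (x,y)→(u,v) scales areas by 2.
u-values: 5, 2, 6, 6, 1; range = 6 − 1 = 5.
v-values: 7, 2, -4, 6, -1; range = 7 − (-4) = 11.
Area = (5 × 11) / 2 = 27.5.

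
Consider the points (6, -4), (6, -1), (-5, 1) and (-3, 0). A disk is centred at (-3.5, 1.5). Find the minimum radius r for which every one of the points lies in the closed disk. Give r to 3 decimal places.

10.977

The required radius is the distance from (-3.5, 1.5) to the farthest point.
Squared distances: 120.5, 96.5, 2.5, 2.5.
Maximum is 120.5, attained at (6, -4).
r = √(120.5) ≈ 10.977.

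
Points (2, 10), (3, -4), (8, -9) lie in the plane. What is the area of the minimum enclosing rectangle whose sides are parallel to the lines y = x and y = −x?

In coordinates u = x + y, v = x − y the rectangle is axis-aligned; the map (x,y)→(u,v) scales areas by 2.
u-values: 12, -1, -1; range = 12 − (-1) = 13.
v-values: -8, 7, 17; range = 17 − (-8) = 25.
Area = (13 × 25) / 2 = 162.5.

162.5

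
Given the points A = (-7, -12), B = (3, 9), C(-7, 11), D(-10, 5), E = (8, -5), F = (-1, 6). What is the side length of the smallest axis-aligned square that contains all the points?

The bounding box has width 18 and height 23.
An axis-aligned square enclosing the set must have side ≥ max(width, height).
So the minimum side is max(18, 23) = 23.

23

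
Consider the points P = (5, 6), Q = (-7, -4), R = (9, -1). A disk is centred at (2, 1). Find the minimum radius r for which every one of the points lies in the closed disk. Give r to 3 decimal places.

The required radius is the distance from (2, 1) to the farthest point.
Squared distances: 34, 106, 53.
Maximum is 106, attained at Q.
r = √106 ≈ 10.296.

10.296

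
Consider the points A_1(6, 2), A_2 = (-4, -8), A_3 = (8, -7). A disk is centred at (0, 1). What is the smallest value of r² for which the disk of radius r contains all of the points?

The required radius is the distance from (0, 1) to the farthest point.
Squared distances: 37, 97, 128.
Maximum is 128, attained at A_3.

128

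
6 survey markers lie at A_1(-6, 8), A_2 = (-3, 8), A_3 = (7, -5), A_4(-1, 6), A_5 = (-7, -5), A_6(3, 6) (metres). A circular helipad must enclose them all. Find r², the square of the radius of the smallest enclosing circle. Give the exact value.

85

The minimum enclosing circle is determined by three boundary points: A_1, A_3, A_5.
Their circumcentre is (0, 1) with r² = 85.
The farthest remaining point A_2 is at distance² 58 ≤ 85.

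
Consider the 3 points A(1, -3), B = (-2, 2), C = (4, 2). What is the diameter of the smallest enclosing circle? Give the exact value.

Side lengths²: AB² = 34, AC² = 34, BC² = 36.
Since BC² = 36 < 34 + 34 = 68, the triangle is acute, so the smallest enclosing circle is the circumcircle.
Circumcentre = (1, 0.4), r² = 11.56.
Diameter = 2r = 2√(11.56) = 6.8.

6.8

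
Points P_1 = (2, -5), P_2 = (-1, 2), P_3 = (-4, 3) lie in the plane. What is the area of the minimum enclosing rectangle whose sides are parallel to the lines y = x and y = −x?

In coordinates u = x + y, v = x − y the rectangle is axis-aligned; the map (x,y)→(u,v) scales areas by 2.
u-values: -3, 1, -1; range = 1 − (-3) = 4.
v-values: 7, -3, -7; range = 7 − (-7) = 14.
Area = (4 × 14) / 2 = 28.

28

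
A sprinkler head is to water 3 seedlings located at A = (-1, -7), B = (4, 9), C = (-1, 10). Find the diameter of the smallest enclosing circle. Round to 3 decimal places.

17.095

Side lengths²: AB² = 281, AC² = 289, BC² = 26.
Since AC² = 289 < 281 + 26 = 307, the triangle is acute, so the smallest enclosing circle is the circumcircle.
Circumcentre = (-0.1, 1.5), r² = 73.06.
Diameter = 2r = 2√(73.06) ≈ 17.095.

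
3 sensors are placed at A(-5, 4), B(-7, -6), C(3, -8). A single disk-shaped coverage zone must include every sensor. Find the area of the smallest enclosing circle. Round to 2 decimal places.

Side lengths²: AB² = 104, AC² = 208, BC² = 104.
Since AC² = 208 ≥ 104 + 104 = 208, the angle opposite AC is not acute, so the smallest enclosing circle has AC as diameter.
Centre = midpoint of AC = (-1, -2), r² = 208/4 = 52.
Area = π·r² = π·52 ≈ 163.36.

163.36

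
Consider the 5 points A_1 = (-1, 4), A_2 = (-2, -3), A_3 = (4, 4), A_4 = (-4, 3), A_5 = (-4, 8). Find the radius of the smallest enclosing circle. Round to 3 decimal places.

5.762

A smallest enclosing disk is always determined by at most three of the input points on its boundary.
The minimum enclosing circle is determined by three boundary points: A_2, A_3, A_5.
Their circumcentre is (-1.625, 2.75) with r² = 33.203125.
The farthest remaining point A_4 is at distance² 5.703125 ≤ 33.203125.
r = √(33.203125) ≈ 5.762.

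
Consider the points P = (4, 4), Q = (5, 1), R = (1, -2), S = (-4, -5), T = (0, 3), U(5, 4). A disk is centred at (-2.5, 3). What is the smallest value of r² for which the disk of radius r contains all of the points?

The required radius is the distance from (-2.5, 3) to the farthest point.
Squared distances: 43.25, 60.25, 37.25, 66.25, 6.25, 57.25.
Maximum is 66.25, attained at S.

66.25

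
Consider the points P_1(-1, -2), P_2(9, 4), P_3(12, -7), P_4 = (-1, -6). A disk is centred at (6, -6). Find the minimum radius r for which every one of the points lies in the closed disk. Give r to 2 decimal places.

The required radius is the distance from (6, -6) to the farthest point.
Squared distances: 65, 109, 37, 49.
Maximum is 109, attained at P_2.
r = √109 ≈ 10.44.

10.44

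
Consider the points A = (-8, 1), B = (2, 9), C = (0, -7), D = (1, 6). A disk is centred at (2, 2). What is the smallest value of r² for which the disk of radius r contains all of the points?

The required radius is the distance from (2, 2) to the farthest point.
Squared distances: 101, 49, 85, 17.
Maximum is 101, attained at A.

101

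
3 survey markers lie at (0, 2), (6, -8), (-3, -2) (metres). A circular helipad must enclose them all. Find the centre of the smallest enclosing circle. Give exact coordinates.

(49/18, -19/6)

Call the three points A, B, C in the order given.
Side lengths²: AB² = 136, AC² = 25, BC² = 117.
Since AB² = 136 < 117 + 25 = 142, the triangle is acute, so the smallest enclosing circle is the circumcircle.
Circumcentre = (49/18, -19/6), r² = 5525/162.
Centre = (49/18, -19/6).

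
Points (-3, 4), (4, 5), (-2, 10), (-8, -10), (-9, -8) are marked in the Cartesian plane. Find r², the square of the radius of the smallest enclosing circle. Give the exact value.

109

The farthest pair is (-2, 10)–(-8, -10) with squared distance 436. The circle on this segment as diameter has centre (-5, 0) and r² = 436/4 = 109.
Check (-3, 4): distance² to centre = 20 ≤ 109, so it lies inside.
All remaining points lie in this disk, and no smaller disk contains both endpoints, so this is the minimum enclosing circle.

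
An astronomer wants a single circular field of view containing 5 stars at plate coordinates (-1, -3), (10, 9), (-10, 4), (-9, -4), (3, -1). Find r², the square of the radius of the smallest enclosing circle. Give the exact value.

132.5

A smallest enclosing disk is always determined by at most three of the input points on its boundary.
The farthest pair is (10, 9)–(-9, -4) with squared distance 530. The circle on this segment as diameter has centre (0.5, 2.5) and r² = 530/4 = 132.5.
Check (-1, -3): distance² to centre = 32.5 ≤ 132.5, so it lies inside.
All remaining points lie in this disk, and no smaller disk contains both endpoints, so this is the minimum enclosing circle.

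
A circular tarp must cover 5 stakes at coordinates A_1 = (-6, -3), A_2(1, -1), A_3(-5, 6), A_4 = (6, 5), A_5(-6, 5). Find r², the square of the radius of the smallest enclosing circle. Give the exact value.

The minimum enclosing circle of a finite set is fixed by two of the points (as a diameter) or three (as a circumcircle).
The farthest pair is A_1–A_4 with squared distance 208. The circle on this segment as diameter has centre (0, 1) and r² = 208/4 = 52.
Check A_2: distance² to centre = 5 ≤ 52, so it lies inside.
All remaining points lie in this disk, and no smaller disk contains both endpoints, so this is the minimum enclosing circle.

52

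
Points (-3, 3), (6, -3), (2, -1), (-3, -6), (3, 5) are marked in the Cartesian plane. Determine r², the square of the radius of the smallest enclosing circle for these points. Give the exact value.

The minimum enclosing circle of a finite set is fixed by two of the points (as a diameter) or three (as a circumcircle).
The minimum enclosing circle is determined by three boundary points: (6, -3), (-3, -6), (3, 5).
Their circumcentre is (11/54, -11/18) with r² = 57305/1458.
The farthest remaining point (-3, 3) is at distance² 33977/1458 ≤ 57305/1458.

57305/1458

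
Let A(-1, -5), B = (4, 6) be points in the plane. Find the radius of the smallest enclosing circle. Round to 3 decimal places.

6.042

The smallest circle enclosing two points has them as diameter endpoints.
Centre = midpoint = (1.5, 0.5); r² = |AB|²/4 = 146/4 = 36.5.
r = √(36.5) ≈ 6.042.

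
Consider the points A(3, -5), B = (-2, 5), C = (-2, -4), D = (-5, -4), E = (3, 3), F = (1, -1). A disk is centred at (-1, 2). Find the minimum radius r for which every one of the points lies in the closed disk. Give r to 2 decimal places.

The required radius is the distance from (-1, 2) to the farthest point.
Squared distances: 65, 10, 37, 52, 17, 13.
Maximum is 65, attained at A.
r = √65 ≈ 8.06.

8.06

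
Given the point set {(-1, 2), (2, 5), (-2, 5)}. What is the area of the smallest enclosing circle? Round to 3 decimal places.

Call the three points A, B, C in the order given.
Side lengths²: AB² = 18, AC² = 10, BC² = 16.
Since AB² = 18 < 16 + 10 = 26, the triangle is acute, so the smallest enclosing circle is the circumcircle.
Circumcentre = (0, 4), r² = 5.
Area = π·r² = π·5 ≈ 15.708.

15.708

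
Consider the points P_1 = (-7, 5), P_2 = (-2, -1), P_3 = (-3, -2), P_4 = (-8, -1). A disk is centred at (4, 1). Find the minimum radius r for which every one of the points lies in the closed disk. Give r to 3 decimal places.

12.166

The required radius is the distance from (4, 1) to the farthest point.
Squared distances: 137, 40, 58, 148.
Maximum is 148, attained at P_4.
r = √148 ≈ 12.166.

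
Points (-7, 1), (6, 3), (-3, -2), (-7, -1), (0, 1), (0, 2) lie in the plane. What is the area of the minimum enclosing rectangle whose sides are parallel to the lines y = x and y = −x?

In coordinates u = x + y, v = x − y the rectangle is axis-aligned; the map (x,y)→(u,v) scales areas by 2.
u-values: -6, 9, -5, -8, 1, 2; range = 9 − (-8) = 17.
v-values: -8, 3, -1, -6, -1, -2; range = 3 − (-8) = 11.
Area = (17 × 11) / 2 = 93.5.

93.5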